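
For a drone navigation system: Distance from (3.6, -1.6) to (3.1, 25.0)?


dx=-0.5, dy=26.6
d^2 = (-0.5)^2 + 26.6^2 = 707.81
d = sqrt(707.81) = 26.6047

26.6047


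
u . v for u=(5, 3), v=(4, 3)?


u . v = u_x*v_x + u_y*v_y = 5*4 + 3*3
= 20 + 9 = 29

29


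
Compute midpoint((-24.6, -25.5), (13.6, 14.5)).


M = (((-24.6)+13.6)/2, ((-25.5)+14.5)/2)
= (-5.5, -5.5)

(-5.5, -5.5)


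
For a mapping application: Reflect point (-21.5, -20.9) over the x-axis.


Reflection over x-axis: (x,y) -> (x,-y)
(-21.5, -20.9) -> (-21.5, 20.9)

(-21.5, 20.9)


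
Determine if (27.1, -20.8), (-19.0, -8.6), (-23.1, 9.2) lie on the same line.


Cross product: ((-19)-27.1)*(9.2-(-20.8)) - ((-8.6)-(-20.8))*((-23.1)-27.1)
= -770.56

No, not collinear


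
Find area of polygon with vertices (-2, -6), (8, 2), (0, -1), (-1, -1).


Shoelace sum: ((-2)*2 - 8*(-6)) + (8*(-1) - 0*2) + (0*(-1) - (-1)*(-1)) + ((-1)*(-6) - (-2)*(-1))
= 39
Area = |39|/2 = 19.5

19.5


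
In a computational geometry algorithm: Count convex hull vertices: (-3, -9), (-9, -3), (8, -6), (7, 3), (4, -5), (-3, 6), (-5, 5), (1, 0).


Convex hull vertices (CCW): (-9, -3), (-3, -9), (8, -6), (7, 3), (-3, 6), (-5, 5)
Count = 6

6


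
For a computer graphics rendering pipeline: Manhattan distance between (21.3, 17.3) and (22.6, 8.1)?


|21.3-22.6| + |17.3-8.1| = 1.3 + 9.2 = 10.5

10.5


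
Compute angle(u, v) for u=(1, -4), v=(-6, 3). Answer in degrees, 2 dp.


u.v = -18, |u| = sqrt(17) = 4.1231, |v| = sqrt(45) = 6.7082
cos(theta) = u.v/(|u||v|) = -18/sqrt(765) = -0.650791
theta = acos(-0.650791) = 130.6 degrees

130.6 degrees


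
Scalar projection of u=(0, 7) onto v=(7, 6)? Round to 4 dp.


u.v = 42, |v| = sqrt(85) = 9.2195
Scalar projection = u.v / |v| = 42 / sqrt(85) = 4.5555

4.5555


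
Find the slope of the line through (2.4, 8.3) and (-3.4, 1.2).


slope = (y2-y1)/(x2-x1) = (1.2-8.3)/((-3.4)-2.4) = (-7.1)/(-5.8) = 1.2241

1.2241


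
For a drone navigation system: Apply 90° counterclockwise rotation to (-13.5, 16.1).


90° CCW: (x,y) -> (-y, x)
(-13.5,16.1) -> (-16.1, -13.5)

(-16.1, -13.5)


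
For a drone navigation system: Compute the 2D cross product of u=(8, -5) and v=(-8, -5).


u x v = u_x*v_y - u_y*v_x = 8*(-5) - (-5)*(-8)
= (-40) - 40 = -80

-80


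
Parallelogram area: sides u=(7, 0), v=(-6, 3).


|u x v| = |7*3 - 0*(-6)|
= |21 - 0| = 21

21


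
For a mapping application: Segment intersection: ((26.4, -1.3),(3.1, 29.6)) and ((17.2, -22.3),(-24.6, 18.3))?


Cross products: d1=-1251.32, d2=-1596.96, d3=773.58, d4=1119.22
d1*d2 < 0 and d3*d4 < 0? no

No, they don't intersect


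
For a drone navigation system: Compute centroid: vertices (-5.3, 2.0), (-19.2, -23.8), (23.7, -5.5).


Centroid = ((x_A+x_B+x_C)/3, (y_A+y_B+y_C)/3)
= (((-5.3)+(-19.2)+23.7)/3, (2+(-23.8)+(-5.5))/3)
= (-0.2667, -9.1)

(-0.2667, -9.1)


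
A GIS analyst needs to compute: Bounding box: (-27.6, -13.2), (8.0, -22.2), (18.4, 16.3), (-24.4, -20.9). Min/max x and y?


x range: [-27.6, 18.4]
y range: [-22.2, 16.3]
Bounding box: (-27.6,-22.2) to (18.4,16.3)

(-27.6,-22.2) to (18.4,16.3)


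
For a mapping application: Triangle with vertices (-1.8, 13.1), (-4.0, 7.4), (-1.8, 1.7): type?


Side lengths squared: AB^2=37.33, BC^2=37.33, CA^2=129.96
Sorted: [37.33, 37.33, 129.96]
By sides: Isosceles, By angles: Obtuse

Isosceles, Obtuse


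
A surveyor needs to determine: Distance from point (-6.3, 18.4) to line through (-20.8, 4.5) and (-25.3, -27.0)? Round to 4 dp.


|cross product| = 394.2
|line direction| = sqrt(1012.5) = 31.8198
Distance = 394.2/sqrt(1012.5) = 12.3885

12.3885


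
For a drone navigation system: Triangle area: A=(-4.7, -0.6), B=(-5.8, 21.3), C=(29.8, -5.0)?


Area = |x_A(y_B-y_C) + x_B(y_C-y_A) + x_C(y_A-y_B)|/2
= |(-123.61) + 25.52 + (-652.62)|/2
= 750.71/2 = 375.355

375.355


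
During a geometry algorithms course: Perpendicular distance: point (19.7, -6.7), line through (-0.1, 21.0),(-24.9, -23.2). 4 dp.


|cross product| = 1562.12
|line direction| = sqrt(2568.68) = 50.6821
Distance = 1562.12/sqrt(2568.68) = 30.8219

30.8219


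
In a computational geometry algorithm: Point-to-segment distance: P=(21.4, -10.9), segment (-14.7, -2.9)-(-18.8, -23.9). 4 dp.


Project P onto AB: t = 0.0437 (clamped to [0,1])
Closest point on segment: (-14.879, -3.817)
Distance: 36.964

36.964


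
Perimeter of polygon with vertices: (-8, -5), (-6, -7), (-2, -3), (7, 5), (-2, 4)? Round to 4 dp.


Sides: (-8, -5)->(-6, -7): sqrt(8) = 2.828427, (-6, -7)->(-2, -3): sqrt(32) = 5.656854, (-2, -3)->(7, 5): sqrt(145) = 12.041595, (7, 5)->(-2, 4): sqrt(82) = 9.055385, (-2, 4)->(-8, -5): sqrt(117) = 10.816654
Sum = 40.398915
Perimeter = 40.3989

40.3989


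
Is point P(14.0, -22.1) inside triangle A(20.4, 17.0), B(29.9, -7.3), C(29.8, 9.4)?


Cross products: AB x AP = -526.97, BC x BP = 267.01, CA x CP = 416.18
All same sign? no

No, outside


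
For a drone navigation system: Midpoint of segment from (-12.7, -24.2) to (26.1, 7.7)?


M = (((-12.7)+26.1)/2, ((-24.2)+7.7)/2)
= (6.7, -8.25)

(6.7, -8.25)


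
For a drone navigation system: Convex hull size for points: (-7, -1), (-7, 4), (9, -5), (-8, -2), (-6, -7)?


Convex hull vertices (CCW): (-8, -2), (-6, -7), (9, -5), (-7, 4)
Count = 4

4


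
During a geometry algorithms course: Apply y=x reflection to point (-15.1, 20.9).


Reflection over y=x: (x,y) -> (y,x)
(-15.1, 20.9) -> (20.9, -15.1)

(20.9, -15.1)


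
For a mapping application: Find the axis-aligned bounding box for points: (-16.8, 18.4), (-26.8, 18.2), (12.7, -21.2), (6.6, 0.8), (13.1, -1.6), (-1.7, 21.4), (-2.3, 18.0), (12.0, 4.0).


x range: [-26.8, 13.1]
y range: [-21.2, 21.4]
Bounding box: (-26.8,-21.2) to (13.1,21.4)

(-26.8,-21.2) to (13.1,21.4)


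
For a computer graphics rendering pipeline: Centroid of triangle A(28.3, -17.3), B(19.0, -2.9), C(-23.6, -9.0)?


Centroid = ((x_A+x_B+x_C)/3, (y_A+y_B+y_C)/3)
= ((28.3+19+(-23.6))/3, ((-17.3)+(-2.9)+(-9))/3)
= (7.9, -9.7333)

(7.9, -9.7333)


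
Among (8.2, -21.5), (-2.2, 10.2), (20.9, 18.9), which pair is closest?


d(P0,P1) = 33.3624, d(P0,P2) = 42.3491, d(P1,P2) = 24.684
Closest: P1 and P2

Closest pair: (-2.2, 10.2) and (20.9, 18.9), distance = 24.684


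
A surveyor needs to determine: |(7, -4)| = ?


|u| = sqrt(7^2 + (-4)^2) = sqrt(65) = 8.0623

8.0623


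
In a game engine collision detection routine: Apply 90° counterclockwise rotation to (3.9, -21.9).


90° CCW: (x,y) -> (-y, x)
(3.9,-21.9) -> (21.9, 3.9)

(21.9, 3.9)


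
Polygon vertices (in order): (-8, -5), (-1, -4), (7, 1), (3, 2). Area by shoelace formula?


Shoelace sum: ((-8)*(-4) - (-1)*(-5)) + ((-1)*1 - 7*(-4)) + (7*2 - 3*1) + (3*(-5) - (-8)*2)
= 66
Area = |66|/2 = 33

33


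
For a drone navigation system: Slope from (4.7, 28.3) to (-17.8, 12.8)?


slope = (y2-y1)/(x2-x1) = (12.8-28.3)/((-17.8)-4.7) = (-15.5)/(-22.5) = 0.6889

0.6889


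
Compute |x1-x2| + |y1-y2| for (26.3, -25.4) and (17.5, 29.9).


|26.3-17.5| + |(-25.4)-29.9| = 8.8 + 55.3 = 64.1

64.1


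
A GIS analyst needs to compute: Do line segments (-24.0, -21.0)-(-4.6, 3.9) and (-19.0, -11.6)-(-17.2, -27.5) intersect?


Cross products: d1=-96.42, d2=256.86, d3=57.86, d4=-295.42
d1*d2 < 0 and d3*d4 < 0? yes

Yes, they intersect


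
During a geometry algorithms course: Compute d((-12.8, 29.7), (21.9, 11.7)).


dx=34.7, dy=-18
d^2 = 34.7^2 + (-18)^2 = 1528.09
d = sqrt(1528.09) = 39.0908

39.0908


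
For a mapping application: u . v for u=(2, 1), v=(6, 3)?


u . v = u_x*v_x + u_y*v_y = 2*6 + 1*3
= 12 + 3 = 15

15


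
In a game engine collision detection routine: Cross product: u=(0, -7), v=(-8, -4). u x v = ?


u x v = u_x*v_y - u_y*v_x = 0*(-4) - (-7)*(-8)
= 0 - 56 = -56

-56


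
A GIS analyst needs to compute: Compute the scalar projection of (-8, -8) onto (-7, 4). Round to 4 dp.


u.v = 24, |v| = sqrt(65) = 8.0623
Scalar projection = u.v / |v| = 24 / sqrt(65) = 2.9768

2.9768


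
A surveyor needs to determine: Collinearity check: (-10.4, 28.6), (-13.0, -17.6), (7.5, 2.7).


Cross product: ((-13)-(-10.4))*(2.7-28.6) - ((-17.6)-28.6)*(7.5-(-10.4))
= 894.32

No, not collinear


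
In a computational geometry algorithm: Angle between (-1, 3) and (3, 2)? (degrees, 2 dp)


u.v = 3, |u| = sqrt(10) = 3.1623, |v| = sqrt(13) = 3.6056
cos(theta) = u.v/(|u||v|) = 3/sqrt(130) = 0.263117
theta = acos(0.263117) = 74.74 degrees

74.74 degrees


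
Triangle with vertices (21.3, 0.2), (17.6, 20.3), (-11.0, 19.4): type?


Side lengths squared: AB^2=417.7, BC^2=818.77, CA^2=1411.93
Sorted: [417.7, 818.77, 1411.93]
By sides: Scalene, By angles: Obtuse

Scalene, Obtuse


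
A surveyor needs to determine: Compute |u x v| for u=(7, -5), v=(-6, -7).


|u x v| = |7*(-7) - (-5)*(-6)|
= |(-49) - 30| = 79

79


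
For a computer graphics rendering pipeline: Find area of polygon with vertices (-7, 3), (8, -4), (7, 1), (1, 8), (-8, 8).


Shoelace sum: ((-7)*(-4) - 8*3) + (8*1 - 7*(-4)) + (7*8 - 1*1) + (1*8 - (-8)*8) + ((-8)*3 - (-7)*8)
= 199
Area = |199|/2 = 99.5

99.5


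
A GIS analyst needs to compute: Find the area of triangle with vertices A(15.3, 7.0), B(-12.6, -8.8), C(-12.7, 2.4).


Area = |x_A(y_B-y_C) + x_B(y_C-y_A) + x_C(y_A-y_B)|/2
= |(-171.36) + 57.96 + (-200.66)|/2
= 314.06/2 = 157.03

157.03


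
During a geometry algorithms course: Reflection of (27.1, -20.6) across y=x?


Reflection over y=x: (x,y) -> (y,x)
(27.1, -20.6) -> (-20.6, 27.1)

(-20.6, 27.1)


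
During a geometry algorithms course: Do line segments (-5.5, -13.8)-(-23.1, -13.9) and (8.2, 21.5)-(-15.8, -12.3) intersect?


Cross products: d1=384.14, d2=-208.34, d3=-619.91, d4=-27.43
d1*d2 < 0 and d3*d4 < 0? no

No, they don't intersect


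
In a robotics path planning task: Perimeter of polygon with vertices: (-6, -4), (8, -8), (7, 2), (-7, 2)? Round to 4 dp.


Sides: (-6, -4)->(8, -8): sqrt(212) = 14.56022, (8, -8)->(7, 2): sqrt(101) = 10.049876, (7, 2)->(-7, 2): sqrt(196) = 14, (-7, 2)->(-6, -4): sqrt(37) = 6.082763
Sum = 44.692859
Perimeter = 44.6929

44.6929


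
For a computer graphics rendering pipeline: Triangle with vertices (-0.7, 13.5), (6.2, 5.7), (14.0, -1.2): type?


Side lengths squared: AB^2=108.45, BC^2=108.45, CA^2=432.18
Sorted: [108.45, 108.45, 432.18]
By sides: Isosceles, By angles: Obtuse

Isosceles, Obtuse


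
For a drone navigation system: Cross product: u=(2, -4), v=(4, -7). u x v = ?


u x v = u_x*v_y - u_y*v_x = 2*(-7) - (-4)*4
= (-14) - (-16) = 2

2


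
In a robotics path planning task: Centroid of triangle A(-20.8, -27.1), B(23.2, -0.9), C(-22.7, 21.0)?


Centroid = ((x_A+x_B+x_C)/3, (y_A+y_B+y_C)/3)
= (((-20.8)+23.2+(-22.7))/3, ((-27.1)+(-0.9)+21)/3)
= (-6.7667, -2.3333)

(-6.7667, -2.3333)


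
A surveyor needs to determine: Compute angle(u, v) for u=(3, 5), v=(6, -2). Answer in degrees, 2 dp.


u.v = 8, |u| = sqrt(34) = 5.831, |v| = sqrt(40) = 6.3246
cos(theta) = u.v/(|u||v|) = 8/sqrt(1360) = 0.21693
theta = acos(0.21693) = 77.47 degrees

77.47 degrees


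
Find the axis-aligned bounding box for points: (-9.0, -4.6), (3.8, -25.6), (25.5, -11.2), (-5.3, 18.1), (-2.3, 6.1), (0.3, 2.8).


x range: [-9, 25.5]
y range: [-25.6, 18.1]
Bounding box: (-9,-25.6) to (25.5,18.1)

(-9,-25.6) to (25.5,18.1)


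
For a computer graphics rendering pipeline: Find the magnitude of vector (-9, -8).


|u| = sqrt((-9)^2 + (-8)^2) = sqrt(145) = 12.0416

12.0416


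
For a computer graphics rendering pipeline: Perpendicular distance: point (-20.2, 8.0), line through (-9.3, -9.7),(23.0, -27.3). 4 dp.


|cross product| = 379.87
|line direction| = sqrt(1353.05) = 36.7838
Distance = 379.87/sqrt(1353.05) = 10.3271

10.3271


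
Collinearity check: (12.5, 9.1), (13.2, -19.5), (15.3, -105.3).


Cross product: (13.2-12.5)*((-105.3)-9.1) - ((-19.5)-9.1)*(15.3-12.5)
= 0

Yes, collinear


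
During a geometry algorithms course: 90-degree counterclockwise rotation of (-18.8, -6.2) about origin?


90° CCW: (x,y) -> (-y, x)
(-18.8,-6.2) -> (6.2, -18.8)

(6.2, -18.8)


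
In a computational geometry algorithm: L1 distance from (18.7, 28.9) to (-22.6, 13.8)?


|18.7-(-22.6)| + |28.9-13.8| = 41.3 + 15.1 = 56.4

56.4


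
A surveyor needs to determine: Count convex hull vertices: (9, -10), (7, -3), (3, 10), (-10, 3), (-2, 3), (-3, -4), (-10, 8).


Convex hull vertices (CCW): (-10, 3), (-3, -4), (9, -10), (7, -3), (3, 10), (-10, 8)
Count = 6

6


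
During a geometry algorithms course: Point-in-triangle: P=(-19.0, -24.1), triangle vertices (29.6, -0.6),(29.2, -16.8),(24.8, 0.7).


Cross products: AB x AP = -777.92, BC x BP = 875.62, CA x CP = -175.98
All same sign? no

No, outside


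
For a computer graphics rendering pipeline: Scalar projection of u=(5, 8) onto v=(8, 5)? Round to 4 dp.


u.v = 80, |v| = sqrt(89) = 9.434
Scalar projection = u.v / |v| = 80 / sqrt(89) = 8.48

8.48


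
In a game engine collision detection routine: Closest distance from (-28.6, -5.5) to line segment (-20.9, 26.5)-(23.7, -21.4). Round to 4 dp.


Project P onto AB: t = 0.2777 (clamped to [0,1])
Closest point on segment: (-8.5163, 13.2)
Distance: 27.4417

27.4417


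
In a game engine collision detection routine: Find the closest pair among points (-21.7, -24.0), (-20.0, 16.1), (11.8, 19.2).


d(P0,P1) = 40.136, d(P0,P2) = 54.6671, d(P1,P2) = 31.9507
Closest: P1 and P2

Closest pair: (-20.0, 16.1) and (11.8, 19.2), distance = 31.9507


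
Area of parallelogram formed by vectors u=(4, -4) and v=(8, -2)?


|u x v| = |4*(-2) - (-4)*8|
= |(-8) - (-32)| = 24

24


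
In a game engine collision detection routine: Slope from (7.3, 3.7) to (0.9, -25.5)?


slope = (y2-y1)/(x2-x1) = ((-25.5)-3.7)/(0.9-7.3) = (-29.2)/(-6.4) = 4.5625

4.5625


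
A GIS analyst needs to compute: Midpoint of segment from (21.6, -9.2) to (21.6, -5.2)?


M = ((21.6+21.6)/2, ((-9.2)+(-5.2))/2)
= (21.6, -7.2)

(21.6, -7.2)


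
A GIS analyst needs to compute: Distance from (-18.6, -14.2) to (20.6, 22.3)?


dx=39.2, dy=36.5
d^2 = 39.2^2 + 36.5^2 = 2868.89
d = sqrt(2868.89) = 53.562

53.562


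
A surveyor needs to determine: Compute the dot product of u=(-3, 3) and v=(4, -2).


u . v = u_x*v_x + u_y*v_y = (-3)*4 + 3*(-2)
= (-12) + (-6) = -18

-18


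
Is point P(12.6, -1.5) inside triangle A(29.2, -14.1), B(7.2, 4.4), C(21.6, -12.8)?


Cross products: AB x AP = 29.9, BC x BP = 7.92, CA x CP = 74.18
All same sign? yes

Yes, inside


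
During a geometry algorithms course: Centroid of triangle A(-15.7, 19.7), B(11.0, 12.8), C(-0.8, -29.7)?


Centroid = ((x_A+x_B+x_C)/3, (y_A+y_B+y_C)/3)
= (((-15.7)+11+(-0.8))/3, (19.7+12.8+(-29.7))/3)
= (-1.8333, 0.9333)

(-1.8333, 0.9333)


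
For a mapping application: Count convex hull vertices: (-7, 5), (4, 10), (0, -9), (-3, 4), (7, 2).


Convex hull vertices (CCW): (-7, 5), (0, -9), (7, 2), (4, 10)
Count = 4

4


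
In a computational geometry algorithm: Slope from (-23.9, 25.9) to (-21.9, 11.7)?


slope = (y2-y1)/(x2-x1) = (11.7-25.9)/((-21.9)-(-23.9)) = (-14.2)/2 = -7.1

-7.1


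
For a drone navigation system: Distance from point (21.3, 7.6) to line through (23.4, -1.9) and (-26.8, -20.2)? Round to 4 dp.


|cross product| = 515.33
|line direction| = sqrt(2854.93) = 53.4315
Distance = 515.33/sqrt(2854.93) = 9.6447

9.6447


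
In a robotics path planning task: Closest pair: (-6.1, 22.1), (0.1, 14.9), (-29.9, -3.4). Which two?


d(P0,P1) = 9.5016, d(P0,P2) = 34.8811, d(P1,P2) = 35.141
Closest: P0 and P1

Closest pair: (-6.1, 22.1) and (0.1, 14.9), distance = 9.5016


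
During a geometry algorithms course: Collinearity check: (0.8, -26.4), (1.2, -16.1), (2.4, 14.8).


Cross product: (1.2-0.8)*(14.8-(-26.4)) - ((-16.1)-(-26.4))*(2.4-0.8)
= 0

Yes, collinear


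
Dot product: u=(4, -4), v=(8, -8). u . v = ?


u . v = u_x*v_x + u_y*v_y = 4*8 + (-4)*(-8)
= 32 + 32 = 64

64


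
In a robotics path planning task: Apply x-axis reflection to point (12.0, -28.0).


Reflection over x-axis: (x,y) -> (x,-y)
(12, -28) -> (12, 28)

(12, 28)


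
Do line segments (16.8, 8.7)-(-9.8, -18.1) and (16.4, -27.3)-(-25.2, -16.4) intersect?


Cross products: d1=-1501.96, d2=-97.14, d3=946.88, d4=-457.94
d1*d2 < 0 and d3*d4 < 0? no

No, they don't intersect


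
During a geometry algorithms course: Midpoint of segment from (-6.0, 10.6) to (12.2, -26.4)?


M = (((-6)+12.2)/2, (10.6+(-26.4))/2)
= (3.1, -7.9)

(3.1, -7.9)


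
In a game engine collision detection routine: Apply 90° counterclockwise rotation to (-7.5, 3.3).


90° CCW: (x,y) -> (-y, x)
(-7.5,3.3) -> (-3.3, -7.5)

(-3.3, -7.5)


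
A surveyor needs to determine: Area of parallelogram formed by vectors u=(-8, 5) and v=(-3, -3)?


|u x v| = |(-8)*(-3) - 5*(-3)|
= |24 - (-15)| = 39

39


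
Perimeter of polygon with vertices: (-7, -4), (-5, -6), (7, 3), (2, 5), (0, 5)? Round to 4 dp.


Sides: (-7, -4)->(-5, -6): sqrt(8) = 2.828427, (-5, -6)->(7, 3): sqrt(225) = 15, (7, 3)->(2, 5): sqrt(29) = 5.385165, (2, 5)->(0, 5): sqrt(4) = 2, (0, 5)->(-7, -4): sqrt(130) = 11.401754
Sum = 36.615346
Perimeter = 36.6153

36.6153


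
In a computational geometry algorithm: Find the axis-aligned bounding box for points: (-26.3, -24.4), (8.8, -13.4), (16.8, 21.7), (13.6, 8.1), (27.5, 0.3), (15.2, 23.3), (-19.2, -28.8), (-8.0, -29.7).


x range: [-26.3, 27.5]
y range: [-29.7, 23.3]
Bounding box: (-26.3,-29.7) to (27.5,23.3)

(-26.3,-29.7) to (27.5,23.3)


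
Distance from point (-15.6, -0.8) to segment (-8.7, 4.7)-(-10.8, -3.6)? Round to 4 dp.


Project P onto AB: t = 0.8205 (clamped to [0,1])
Closest point on segment: (-10.423, -2.1098)
Distance: 5.3402

5.3402


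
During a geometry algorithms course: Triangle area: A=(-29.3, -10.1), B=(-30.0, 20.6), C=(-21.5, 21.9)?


Area = |x_A(y_B-y_C) + x_B(y_C-y_A) + x_C(y_A-y_B)|/2
= |38.09 + (-960) + 660.05|/2
= 261.86/2 = 130.93

130.93


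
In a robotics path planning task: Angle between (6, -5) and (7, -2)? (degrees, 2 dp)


u.v = 52, |u| = sqrt(61) = 7.8102, |v| = sqrt(53) = 7.2801
cos(theta) = u.v/(|u||v|) = 52/sqrt(3233) = 0.914535
theta = acos(0.914535) = 23.86 degrees

23.86 degrees


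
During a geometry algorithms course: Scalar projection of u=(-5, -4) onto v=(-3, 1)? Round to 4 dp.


u.v = 11, |v| = sqrt(10) = 3.1623
Scalar projection = u.v / |v| = 11 / sqrt(10) = 3.4785

3.4785


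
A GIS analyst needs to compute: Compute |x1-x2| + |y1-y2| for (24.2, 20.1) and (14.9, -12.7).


|24.2-14.9| + |20.1-(-12.7)| = 9.3 + 32.8 = 42.1

42.1


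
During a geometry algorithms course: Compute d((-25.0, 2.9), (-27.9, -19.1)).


dx=-2.9, dy=-22
d^2 = (-2.9)^2 + (-22)^2 = 492.41
d = sqrt(492.41) = 22.1903

22.1903


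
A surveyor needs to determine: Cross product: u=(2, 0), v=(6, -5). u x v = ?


u x v = u_x*v_y - u_y*v_x = 2*(-5) - 0*6
= (-10) - 0 = -10

-10


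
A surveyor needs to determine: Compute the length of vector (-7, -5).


|u| = sqrt((-7)^2 + (-5)^2) = sqrt(74) = 8.6023

8.6023


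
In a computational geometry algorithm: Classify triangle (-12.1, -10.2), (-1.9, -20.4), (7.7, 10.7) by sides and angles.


Side lengths squared: AB^2=208.08, BC^2=1059.37, CA^2=828.85
Sorted: [208.08, 828.85, 1059.37]
By sides: Scalene, By angles: Obtuse

Scalene, Obtuse


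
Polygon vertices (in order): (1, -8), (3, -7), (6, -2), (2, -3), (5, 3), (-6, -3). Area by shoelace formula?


Shoelace sum: (1*(-7) - 3*(-8)) + (3*(-2) - 6*(-7)) + (6*(-3) - 2*(-2)) + (2*3 - 5*(-3)) + (5*(-3) - (-6)*3) + ((-6)*(-8) - 1*(-3))
= 114
Area = |114|/2 = 57

57


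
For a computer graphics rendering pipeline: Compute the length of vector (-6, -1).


|u| = sqrt((-6)^2 + (-1)^2) = sqrt(37) = 6.0828

6.0828


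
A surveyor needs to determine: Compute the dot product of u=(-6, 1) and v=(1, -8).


u . v = u_x*v_x + u_y*v_y = (-6)*1 + 1*(-8)
= (-6) + (-8) = -14

-14


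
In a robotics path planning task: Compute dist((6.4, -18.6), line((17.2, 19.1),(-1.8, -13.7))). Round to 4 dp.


|cross product| = 362.06
|line direction| = sqrt(1436.84) = 37.9057
Distance = 362.06/sqrt(1436.84) = 9.5516

9.5516


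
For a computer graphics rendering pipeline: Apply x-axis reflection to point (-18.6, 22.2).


Reflection over x-axis: (x,y) -> (x,-y)
(-18.6, 22.2) -> (-18.6, -22.2)

(-18.6, -22.2)


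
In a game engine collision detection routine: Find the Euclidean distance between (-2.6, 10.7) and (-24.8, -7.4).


dx=-22.2, dy=-18.1
d^2 = (-22.2)^2 + (-18.1)^2 = 820.45
d = sqrt(820.45) = 28.6435

28.6435


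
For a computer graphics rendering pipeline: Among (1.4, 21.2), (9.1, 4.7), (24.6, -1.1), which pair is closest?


d(P0,P1) = 18.2082, d(P0,P2) = 32.1797, d(P1,P2) = 16.5496
Closest: P1 and P2

Closest pair: (9.1, 4.7) and (24.6, -1.1), distance = 16.5496


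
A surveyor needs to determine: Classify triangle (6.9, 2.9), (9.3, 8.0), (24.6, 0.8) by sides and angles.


Side lengths squared: AB^2=31.77, BC^2=285.93, CA^2=317.7
Sorted: [31.77, 285.93, 317.7]
By sides: Scalene, By angles: Right

Scalene, Right


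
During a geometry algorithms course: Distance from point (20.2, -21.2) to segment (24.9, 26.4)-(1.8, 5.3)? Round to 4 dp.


Project P onto AB: t = 1 (clamped to [0,1])
Closest point on segment: (1.8, 5.3)
Distance: 32.2616

32.2616


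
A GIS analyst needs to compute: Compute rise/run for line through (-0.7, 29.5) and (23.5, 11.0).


slope = (y2-y1)/(x2-x1) = (11-29.5)/(23.5-(-0.7)) = (-18.5)/24.2 = -0.7645

-0.7645


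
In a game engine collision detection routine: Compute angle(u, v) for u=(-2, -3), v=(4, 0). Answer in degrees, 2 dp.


u.v = -8, |u| = sqrt(13) = 3.6056, |v| = sqrt(16) = 4
cos(theta) = u.v/(|u||v|) = -8/sqrt(208) = -0.5547
theta = acos(-0.5547) = 123.69 degrees

123.69 degrees


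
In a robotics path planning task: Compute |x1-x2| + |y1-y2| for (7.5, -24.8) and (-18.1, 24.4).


|7.5-(-18.1)| + |(-24.8)-24.4| = 25.6 + 49.2 = 74.8

74.8


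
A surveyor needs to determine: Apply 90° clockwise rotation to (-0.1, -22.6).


90° CW: (x,y) -> (y, -x)
(-0.1,-22.6) -> (-22.6, 0.1)

(-22.6, 0.1)


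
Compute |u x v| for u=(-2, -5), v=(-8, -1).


|u x v| = |(-2)*(-1) - (-5)*(-8)|
= |2 - 40| = 38

38


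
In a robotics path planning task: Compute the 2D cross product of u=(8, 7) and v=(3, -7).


u x v = u_x*v_y - u_y*v_x = 8*(-7) - 7*3
= (-56) - 21 = -77

-77


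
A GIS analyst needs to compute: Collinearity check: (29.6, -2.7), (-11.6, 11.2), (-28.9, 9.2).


Cross product: ((-11.6)-29.6)*(9.2-(-2.7)) - (11.2-(-2.7))*((-28.9)-29.6)
= 322.87

No, not collinear


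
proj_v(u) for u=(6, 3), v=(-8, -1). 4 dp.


u.v = -51, |v| = sqrt(65) = 8.0623
Scalar projection = u.v / |v| = -51 / sqrt(65) = -6.3258

-6.3258


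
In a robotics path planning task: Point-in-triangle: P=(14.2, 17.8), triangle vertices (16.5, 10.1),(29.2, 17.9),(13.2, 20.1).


Cross products: AB x AP = 115.73, BC x BP = 34.6, CA x CP = 2.41
All same sign? yes

Yes, inside


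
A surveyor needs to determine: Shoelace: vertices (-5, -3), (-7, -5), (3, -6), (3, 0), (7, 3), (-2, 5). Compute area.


Shoelace sum: ((-5)*(-5) - (-7)*(-3)) + ((-7)*(-6) - 3*(-5)) + (3*0 - 3*(-6)) + (3*3 - 7*0) + (7*5 - (-2)*3) + ((-2)*(-3) - (-5)*5)
= 160
Area = |160|/2 = 80

80


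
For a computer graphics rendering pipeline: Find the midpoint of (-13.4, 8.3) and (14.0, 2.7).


M = (((-13.4)+14)/2, (8.3+2.7)/2)
= (0.3, 5.5)

(0.3, 5.5)


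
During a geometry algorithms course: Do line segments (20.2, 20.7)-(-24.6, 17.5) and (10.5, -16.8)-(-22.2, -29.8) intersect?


Cross products: d1=-1100.15, d2=-1577.91, d3=1648.96, d4=2126.72
d1*d2 < 0 and d3*d4 < 0? no

No, they don't intersect


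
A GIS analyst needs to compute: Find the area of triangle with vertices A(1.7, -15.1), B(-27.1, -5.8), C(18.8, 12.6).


Area = |x_A(y_B-y_C) + x_B(y_C-y_A) + x_C(y_A-y_B)|/2
= |(-31.28) + (-750.67) + (-174.84)|/2
= 956.79/2 = 478.395

478.395


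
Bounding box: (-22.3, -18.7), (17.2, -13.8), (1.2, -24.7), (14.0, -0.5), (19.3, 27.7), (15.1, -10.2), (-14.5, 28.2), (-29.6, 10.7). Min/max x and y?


x range: [-29.6, 19.3]
y range: [-24.7, 28.2]
Bounding box: (-29.6,-24.7) to (19.3,28.2)

(-29.6,-24.7) to (19.3,28.2)


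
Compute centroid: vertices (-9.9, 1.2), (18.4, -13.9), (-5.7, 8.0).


Centroid = ((x_A+x_B+x_C)/3, (y_A+y_B+y_C)/3)
= (((-9.9)+18.4+(-5.7))/3, (1.2+(-13.9)+8)/3)
= (0.9333, -1.5667)

(0.9333, -1.5667)


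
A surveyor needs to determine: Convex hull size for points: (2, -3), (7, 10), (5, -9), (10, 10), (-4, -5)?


Convex hull vertices (CCW): (-4, -5), (5, -9), (10, 10), (7, 10)
Count = 4

4


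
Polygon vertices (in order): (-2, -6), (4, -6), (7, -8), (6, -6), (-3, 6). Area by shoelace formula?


Shoelace sum: ((-2)*(-6) - 4*(-6)) + (4*(-8) - 7*(-6)) + (7*(-6) - 6*(-8)) + (6*6 - (-3)*(-6)) + ((-3)*(-6) - (-2)*6)
= 100
Area = |100|/2 = 50

50


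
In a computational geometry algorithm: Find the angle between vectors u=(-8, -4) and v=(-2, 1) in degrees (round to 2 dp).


u.v = 12, |u| = sqrt(80) = 8.9443, |v| = sqrt(5) = 2.2361
cos(theta) = u.v/(|u||v|) = 12/sqrt(400) = 0.6
theta = acos(0.6) = 53.13 degrees

53.13 degrees


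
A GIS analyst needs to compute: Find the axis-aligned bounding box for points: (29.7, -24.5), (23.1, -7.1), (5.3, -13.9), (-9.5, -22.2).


x range: [-9.5, 29.7]
y range: [-24.5, -7.1]
Bounding box: (-9.5,-24.5) to (29.7,-7.1)

(-9.5,-24.5) to (29.7,-7.1)


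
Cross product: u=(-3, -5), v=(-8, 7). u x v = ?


u x v = u_x*v_y - u_y*v_x = (-3)*7 - (-5)*(-8)
= (-21) - 40 = -61

-61


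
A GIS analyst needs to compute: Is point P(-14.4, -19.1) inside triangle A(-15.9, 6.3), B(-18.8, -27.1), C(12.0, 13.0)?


Cross products: AB x AP = 123.76, BC x BP = 69.96, CA x CP = 718.71
All same sign? yes

Yes, inside


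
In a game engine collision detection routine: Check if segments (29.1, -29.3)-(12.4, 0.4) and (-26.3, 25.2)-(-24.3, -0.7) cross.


Cross products: d1=1325.86, d2=952.73, d3=735.23, d4=1108.36
d1*d2 < 0 and d3*d4 < 0? no

No, they don't intersect


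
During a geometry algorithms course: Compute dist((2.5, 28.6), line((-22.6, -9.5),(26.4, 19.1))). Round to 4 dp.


|cross product| = 1149.04
|line direction| = sqrt(3218.96) = 56.7359
Distance = 1149.04/sqrt(3218.96) = 20.2524

20.2524


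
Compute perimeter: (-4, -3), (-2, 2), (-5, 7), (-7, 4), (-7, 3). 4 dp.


Sides: (-4, -3)->(-2, 2): sqrt(29) = 5.385165, (-2, 2)->(-5, 7): sqrt(34) = 5.830952, (-5, 7)->(-7, 4): sqrt(13) = 3.605551, (-7, 4)->(-7, 3): sqrt(1) = 1, (-7, 3)->(-4, -3): sqrt(45) = 6.708204
Sum = 22.529872
Perimeter = 22.5299

22.5299


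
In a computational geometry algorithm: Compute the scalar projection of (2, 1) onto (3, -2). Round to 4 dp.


u.v = 4, |v| = sqrt(13) = 3.6056
Scalar projection = u.v / |v| = 4 / sqrt(13) = 1.1094

1.1094


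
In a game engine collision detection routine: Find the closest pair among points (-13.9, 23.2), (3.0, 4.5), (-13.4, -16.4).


d(P0,P1) = 25.2052, d(P0,P2) = 39.6032, d(P1,P2) = 26.5663
Closest: P0 and P1

Closest pair: (-13.9, 23.2) and (3.0, 4.5), distance = 25.2052


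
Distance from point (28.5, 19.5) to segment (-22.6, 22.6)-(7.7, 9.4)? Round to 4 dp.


Project P onto AB: t = 1 (clamped to [0,1])
Closest point on segment: (7.7, 9.4)
Distance: 23.1225

23.1225


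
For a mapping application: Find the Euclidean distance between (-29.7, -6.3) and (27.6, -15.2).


dx=57.3, dy=-8.9
d^2 = 57.3^2 + (-8.9)^2 = 3362.5
d = sqrt(3362.5) = 57.9871

57.9871


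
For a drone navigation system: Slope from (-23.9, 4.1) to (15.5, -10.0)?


slope = (y2-y1)/(x2-x1) = ((-10)-4.1)/(15.5-(-23.9)) = (-14.1)/39.4 = -0.3579

-0.3579


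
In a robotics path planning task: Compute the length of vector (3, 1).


|u| = sqrt(3^2 + 1^2) = sqrt(10) = 3.1623

3.1623


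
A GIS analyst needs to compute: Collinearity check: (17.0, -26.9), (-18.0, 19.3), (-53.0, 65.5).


Cross product: ((-18)-17)*(65.5-(-26.9)) - (19.3-(-26.9))*((-53)-17)
= 0

Yes, collinear


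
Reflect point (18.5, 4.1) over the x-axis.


Reflection over x-axis: (x,y) -> (x,-y)
(18.5, 4.1) -> (18.5, -4.1)

(18.5, -4.1)


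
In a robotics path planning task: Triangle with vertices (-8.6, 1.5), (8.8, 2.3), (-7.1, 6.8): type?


Side lengths squared: AB^2=303.4, BC^2=273.06, CA^2=30.34
Sorted: [30.34, 273.06, 303.4]
By sides: Scalene, By angles: Right

Scalene, Right


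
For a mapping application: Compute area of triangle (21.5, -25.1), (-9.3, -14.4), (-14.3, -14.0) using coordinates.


Area = |x_A(y_B-y_C) + x_B(y_C-y_A) + x_C(y_A-y_B)|/2
= |(-8.6) + (-103.23) + 153.01|/2
= 41.18/2 = 20.59

20.59


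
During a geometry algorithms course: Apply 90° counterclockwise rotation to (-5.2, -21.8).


90° CCW: (x,y) -> (-y, x)
(-5.2,-21.8) -> (21.8, -5.2)

(21.8, -5.2)


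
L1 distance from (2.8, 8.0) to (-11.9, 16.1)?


|2.8-(-11.9)| + |8-16.1| = 14.7 + 8.1 = 22.8

22.8


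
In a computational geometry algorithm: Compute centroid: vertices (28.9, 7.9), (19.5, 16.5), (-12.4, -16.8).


Centroid = ((x_A+x_B+x_C)/3, (y_A+y_B+y_C)/3)
= ((28.9+19.5+(-12.4))/3, (7.9+16.5+(-16.8))/3)
= (12, 2.5333)

(12, 2.5333)


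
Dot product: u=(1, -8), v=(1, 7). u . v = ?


u . v = u_x*v_x + u_y*v_y = 1*1 + (-8)*7
= 1 + (-56) = -55

-55


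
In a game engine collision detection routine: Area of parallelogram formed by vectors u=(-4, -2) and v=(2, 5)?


|u x v| = |(-4)*5 - (-2)*2|
= |(-20) - (-4)| = 16

16


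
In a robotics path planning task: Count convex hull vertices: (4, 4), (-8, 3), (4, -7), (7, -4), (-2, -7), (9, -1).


Convex hull vertices (CCW): (-8, 3), (-2, -7), (4, -7), (7, -4), (9, -1), (4, 4)
Count = 6

6


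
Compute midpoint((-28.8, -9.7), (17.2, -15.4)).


M = (((-28.8)+17.2)/2, ((-9.7)+(-15.4))/2)
= (-5.8, -12.55)

(-5.8, -12.55)


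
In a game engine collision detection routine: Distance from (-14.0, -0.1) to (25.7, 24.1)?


dx=39.7, dy=24.2
d^2 = 39.7^2 + 24.2^2 = 2161.73
d = sqrt(2161.73) = 46.4944

46.4944


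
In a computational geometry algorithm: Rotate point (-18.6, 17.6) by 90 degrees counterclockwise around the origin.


90° CCW: (x,y) -> (-y, x)
(-18.6,17.6) -> (-17.6, -18.6)

(-17.6, -18.6)


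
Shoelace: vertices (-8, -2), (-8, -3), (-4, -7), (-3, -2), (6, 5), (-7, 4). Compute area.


Shoelace sum: ((-8)*(-3) - (-8)*(-2)) + ((-8)*(-7) - (-4)*(-3)) + ((-4)*(-2) - (-3)*(-7)) + ((-3)*5 - 6*(-2)) + (6*4 - (-7)*5) + ((-7)*(-2) - (-8)*4)
= 141
Area = |141|/2 = 70.5

70.5


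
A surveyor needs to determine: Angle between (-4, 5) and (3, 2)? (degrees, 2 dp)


u.v = -2, |u| = sqrt(41) = 6.4031, |v| = sqrt(13) = 3.6056
cos(theta) = u.v/(|u||v|) = -2/sqrt(533) = -0.08663
theta = acos(-0.08663) = 94.97 degrees

94.97 degrees


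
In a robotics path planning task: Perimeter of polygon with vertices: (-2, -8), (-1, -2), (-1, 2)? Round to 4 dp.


Sides: (-2, -8)->(-1, -2): sqrt(37) = 6.082763, (-1, -2)->(-1, 2): sqrt(16) = 4, (-1, 2)->(-2, -8): sqrt(101) = 10.049876
Sum = 20.132639
Perimeter = 20.1326

20.1326


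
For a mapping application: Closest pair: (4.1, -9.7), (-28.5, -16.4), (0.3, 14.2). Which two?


d(P0,P1) = 33.2814, d(P0,P2) = 24.2002, d(P1,P2) = 42.0214
Closest: P0 and P2

Closest pair: (4.1, -9.7) and (0.3, 14.2), distance = 24.2002


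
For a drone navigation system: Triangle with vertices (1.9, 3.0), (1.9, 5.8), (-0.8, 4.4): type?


Side lengths squared: AB^2=7.84, BC^2=9.25, CA^2=9.25
Sorted: [7.84, 9.25, 9.25]
By sides: Isosceles, By angles: Acute

Isosceles, Acute


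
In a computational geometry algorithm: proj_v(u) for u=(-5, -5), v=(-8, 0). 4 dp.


u.v = 40, |v| = sqrt(64) = 8
Scalar projection = u.v / |v| = 40 / sqrt(64) = 5

5


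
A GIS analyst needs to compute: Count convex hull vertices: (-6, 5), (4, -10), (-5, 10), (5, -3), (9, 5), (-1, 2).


Convex hull vertices (CCW): (-6, 5), (4, -10), (9, 5), (-5, 10)
Count = 4

4


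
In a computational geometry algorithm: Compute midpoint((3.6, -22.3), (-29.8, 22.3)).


M = ((3.6+(-29.8))/2, ((-22.3)+22.3)/2)
= (-13.1, 0)

(-13.1, 0)


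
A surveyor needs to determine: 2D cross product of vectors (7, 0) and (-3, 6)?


u x v = u_x*v_y - u_y*v_x = 7*6 - 0*(-3)
= 42 - 0 = 42

42


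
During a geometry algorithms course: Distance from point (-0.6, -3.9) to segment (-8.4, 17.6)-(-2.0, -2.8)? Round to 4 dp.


Project P onto AB: t = 1 (clamped to [0,1])
Closest point on segment: (-2, -2.8)
Distance: 1.7804

1.7804


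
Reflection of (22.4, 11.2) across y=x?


Reflection over y=x: (x,y) -> (y,x)
(22.4, 11.2) -> (11.2, 22.4)

(11.2, 22.4)


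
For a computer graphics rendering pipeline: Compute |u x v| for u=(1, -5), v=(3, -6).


|u x v| = |1*(-6) - (-5)*3|
= |(-6) - (-15)| = 9

9


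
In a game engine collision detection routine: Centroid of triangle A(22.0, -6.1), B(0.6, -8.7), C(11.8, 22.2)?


Centroid = ((x_A+x_B+x_C)/3, (y_A+y_B+y_C)/3)
= ((22+0.6+11.8)/3, ((-6.1)+(-8.7)+22.2)/3)
= (11.4667, 2.4667)

(11.4667, 2.4667)


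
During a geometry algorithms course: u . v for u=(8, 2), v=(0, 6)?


u . v = u_x*v_x + u_y*v_y = 8*0 + 2*6
= 0 + 12 = 12

12


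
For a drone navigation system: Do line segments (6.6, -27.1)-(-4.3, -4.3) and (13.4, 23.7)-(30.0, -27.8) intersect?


Cross products: d1=-1193.48, d2=-1376.35, d3=-708.76, d4=-525.89
d1*d2 < 0 and d3*d4 < 0? no

No, they don't intersect


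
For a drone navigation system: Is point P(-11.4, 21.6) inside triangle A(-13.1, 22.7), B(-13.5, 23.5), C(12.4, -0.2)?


Cross products: AB x AP = -0.92, BC x BP = 0.56, CA x CP = -10.88
All same sign? no

No, outside


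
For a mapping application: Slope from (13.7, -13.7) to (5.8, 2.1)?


slope = (y2-y1)/(x2-x1) = (2.1-(-13.7))/(5.8-13.7) = 15.8/(-7.9) = -2

-2


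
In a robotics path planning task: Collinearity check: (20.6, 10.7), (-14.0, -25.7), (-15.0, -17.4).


Cross product: ((-14)-20.6)*((-17.4)-10.7) - ((-25.7)-10.7)*((-15)-20.6)
= -323.58

No, not collinear


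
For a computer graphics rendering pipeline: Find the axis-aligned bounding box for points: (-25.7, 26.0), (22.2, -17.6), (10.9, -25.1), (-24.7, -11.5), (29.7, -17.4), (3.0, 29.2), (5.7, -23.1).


x range: [-25.7, 29.7]
y range: [-25.1, 29.2]
Bounding box: (-25.7,-25.1) to (29.7,29.2)

(-25.7,-25.1) to (29.7,29.2)


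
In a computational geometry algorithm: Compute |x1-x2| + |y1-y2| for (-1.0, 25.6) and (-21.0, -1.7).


|(-1)-(-21)| + |25.6-(-1.7)| = 20 + 27.3 = 47.3

47.3


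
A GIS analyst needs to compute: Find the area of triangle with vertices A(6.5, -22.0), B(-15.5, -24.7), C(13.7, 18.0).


Area = |x_A(y_B-y_C) + x_B(y_C-y_A) + x_C(y_A-y_B)|/2
= |(-277.55) + (-620) + 36.99|/2
= 860.56/2 = 430.28

430.28


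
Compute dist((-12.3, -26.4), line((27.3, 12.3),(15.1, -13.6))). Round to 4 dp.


|cross product| = 553.5
|line direction| = sqrt(819.65) = 28.6295
Distance = 553.5/sqrt(819.65) = 19.3332

19.3332


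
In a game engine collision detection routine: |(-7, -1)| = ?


|u| = sqrt((-7)^2 + (-1)^2) = sqrt(50) = 7.0711

7.0711


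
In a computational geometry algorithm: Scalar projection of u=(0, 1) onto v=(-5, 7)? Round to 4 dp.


u.v = 7, |v| = sqrt(74) = 8.6023
Scalar projection = u.v / |v| = 7 / sqrt(74) = 0.8137

0.8137


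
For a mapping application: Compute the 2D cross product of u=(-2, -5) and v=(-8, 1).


u x v = u_x*v_y - u_y*v_x = (-2)*1 - (-5)*(-8)
= (-2) - 40 = -42

-42


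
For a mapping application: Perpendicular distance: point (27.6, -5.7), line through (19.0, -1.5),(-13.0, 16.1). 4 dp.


|cross product| = 16.96
|line direction| = sqrt(1333.76) = 36.5207
Distance = 16.96/sqrt(1333.76) = 0.4644

0.4644


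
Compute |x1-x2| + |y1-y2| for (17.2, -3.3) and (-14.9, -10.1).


|17.2-(-14.9)| + |(-3.3)-(-10.1)| = 32.1 + 6.8 = 38.9

38.9


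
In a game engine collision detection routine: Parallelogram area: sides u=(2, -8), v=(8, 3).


|u x v| = |2*3 - (-8)*8|
= |6 - (-64)| = 70

70


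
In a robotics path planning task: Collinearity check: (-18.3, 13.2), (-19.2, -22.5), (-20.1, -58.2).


Cross product: ((-19.2)-(-18.3))*((-58.2)-13.2) - ((-22.5)-13.2)*((-20.1)-(-18.3))
= 0

Yes, collinear


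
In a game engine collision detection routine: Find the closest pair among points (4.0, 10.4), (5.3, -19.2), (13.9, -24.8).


d(P0,P1) = 29.6285, d(P0,P2) = 36.5657, d(P1,P2) = 10.2626
Closest: P1 and P2

Closest pair: (5.3, -19.2) and (13.9, -24.8), distance = 10.2626


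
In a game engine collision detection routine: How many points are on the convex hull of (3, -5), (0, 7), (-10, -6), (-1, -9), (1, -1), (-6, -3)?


Convex hull vertices (CCW): (-10, -6), (-1, -9), (3, -5), (0, 7)
Count = 4

4


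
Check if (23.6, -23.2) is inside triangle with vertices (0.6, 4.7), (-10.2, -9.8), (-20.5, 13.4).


Cross products: AB x AP = 634.82, BC x BP = -646.14, CA x CP = -388.59
All same sign? no

No, outside


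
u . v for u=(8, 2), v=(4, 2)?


u . v = u_x*v_x + u_y*v_y = 8*4 + 2*2
= 32 + 4 = 36

36


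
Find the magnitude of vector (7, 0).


|u| = sqrt(7^2 + 0^2) = sqrt(49) = 7

7


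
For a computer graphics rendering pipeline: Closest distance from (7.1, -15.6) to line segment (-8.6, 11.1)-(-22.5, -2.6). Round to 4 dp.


Project P onto AB: t = 0.3874 (clamped to [0,1])
Closest point on segment: (-13.9848, 5.7926)
Distance: 30.0369

30.0369


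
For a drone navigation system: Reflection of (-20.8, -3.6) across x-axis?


Reflection over x-axis: (x,y) -> (x,-y)
(-20.8, -3.6) -> (-20.8, 3.6)

(-20.8, 3.6)


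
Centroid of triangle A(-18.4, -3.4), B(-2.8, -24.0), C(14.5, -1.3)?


Centroid = ((x_A+x_B+x_C)/3, (y_A+y_B+y_C)/3)
= (((-18.4)+(-2.8)+14.5)/3, ((-3.4)+(-24)+(-1.3))/3)
= (-2.2333, -9.5667)

(-2.2333, -9.5667)


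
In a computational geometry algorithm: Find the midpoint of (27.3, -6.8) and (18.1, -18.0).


M = ((27.3+18.1)/2, ((-6.8)+(-18))/2)
= (22.7, -12.4)

(22.7, -12.4)


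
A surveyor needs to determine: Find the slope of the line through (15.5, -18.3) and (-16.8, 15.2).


slope = (y2-y1)/(x2-x1) = (15.2-(-18.3))/((-16.8)-15.5) = 33.5/(-32.3) = -1.0372

-1.0372


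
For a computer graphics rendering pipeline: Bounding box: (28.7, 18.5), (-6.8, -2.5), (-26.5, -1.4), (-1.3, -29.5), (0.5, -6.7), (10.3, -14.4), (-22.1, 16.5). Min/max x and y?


x range: [-26.5, 28.7]
y range: [-29.5, 18.5]
Bounding box: (-26.5,-29.5) to (28.7,18.5)

(-26.5,-29.5) to (28.7,18.5)


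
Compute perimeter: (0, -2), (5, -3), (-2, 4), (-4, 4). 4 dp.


Sides: (0, -2)->(5, -3): sqrt(26) = 5.09902, (5, -3)->(-2, 4): sqrt(98) = 9.899495, (-2, 4)->(-4, 4): sqrt(4) = 2, (-4, 4)->(0, -2): sqrt(52) = 7.211103
Sum = 24.209618
Perimeter = 24.2096

24.2096


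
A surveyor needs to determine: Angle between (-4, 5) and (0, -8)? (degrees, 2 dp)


u.v = -40, |u| = sqrt(41) = 6.4031, |v| = sqrt(64) = 8
cos(theta) = u.v/(|u||v|) = -40/sqrt(2624) = -0.780869
theta = acos(-0.780869) = 141.34 degrees

141.34 degrees


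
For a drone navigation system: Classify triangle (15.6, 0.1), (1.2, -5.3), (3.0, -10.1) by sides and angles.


Side lengths squared: AB^2=236.52, BC^2=26.28, CA^2=262.8
Sorted: [26.28, 236.52, 262.8]
By sides: Scalene, By angles: Right

Scalene, Right


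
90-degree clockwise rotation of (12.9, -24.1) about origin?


90° CW: (x,y) -> (y, -x)
(12.9,-24.1) -> (-24.1, -12.9)

(-24.1, -12.9)
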